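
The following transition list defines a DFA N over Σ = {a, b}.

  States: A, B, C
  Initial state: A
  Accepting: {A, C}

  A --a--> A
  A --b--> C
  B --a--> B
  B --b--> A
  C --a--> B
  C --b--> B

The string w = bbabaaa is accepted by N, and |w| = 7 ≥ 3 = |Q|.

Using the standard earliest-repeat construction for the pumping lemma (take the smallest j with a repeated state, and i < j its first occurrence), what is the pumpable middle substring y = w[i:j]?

a

Run of N on w = b b a b a a a:
  step 0: A  (start)
  step 1: C  (read b: A→C)
  step 2: B  (read b: C→B)
  step 3: B  (read a: B→B)   ← first repeat (B seen earlier)
  step 4: A  (read b: B→A)
  step 5: A  (read a: A→A)
  step 6: A  (read a: A→A)
  step 7: A  (read a: A→A)

So i = 2, j = 3, giving x = w[0:2] = bb, y = w[2:3] = a, z = w[3:7] = baaa.
Check: |xy| = 3 ≤ 3 and |y| = 1 ≥ 1. Reading y takes N from B back to B, so every xyⁱz is accepted.
With |Q| = 3, pigeonhole forces a state repeat no later than step 3; the substring read between the first and second visits to that state can be pumped.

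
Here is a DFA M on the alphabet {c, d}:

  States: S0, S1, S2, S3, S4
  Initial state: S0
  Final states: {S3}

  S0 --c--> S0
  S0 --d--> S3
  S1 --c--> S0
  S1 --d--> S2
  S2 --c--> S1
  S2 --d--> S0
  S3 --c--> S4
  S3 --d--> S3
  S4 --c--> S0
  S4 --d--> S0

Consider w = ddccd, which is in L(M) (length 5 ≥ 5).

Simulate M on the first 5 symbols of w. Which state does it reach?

Run of M on the first 5 characters of w = d d c c d:
  step 0: S0  (start)
  step 1: S3  (read d: S0→S3)
  step 2: S3  (read d: S3→S3)
  step 3: S4  (read c: S3→S4)
  step 4: S0  (read c: S4→S0)
  step 5: S3  (read d: S0→S3)

After reading 5 characters, M is in state S3.
(This kind of state-tracing is the core of the pumping-lemma construction: with 5 states, pigeonhole forces a repeat within the first 5 steps.)

S3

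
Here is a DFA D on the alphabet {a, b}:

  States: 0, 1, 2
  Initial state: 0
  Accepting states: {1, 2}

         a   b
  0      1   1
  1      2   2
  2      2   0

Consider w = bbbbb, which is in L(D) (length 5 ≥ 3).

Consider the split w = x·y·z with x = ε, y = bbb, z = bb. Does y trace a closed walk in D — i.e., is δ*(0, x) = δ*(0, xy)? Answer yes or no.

yes

State sequence: 0 -b-> 1 -b-> 2 -b-> 0

After x (step 0): 0. After xy (step 3): 0.
They match, so y = bbb drives D around a cycle from 0 back to itself; pumping y any number of times keeps D in 0 before reading z, and xyⁱz ∈ L(D) for every i ≥ 0.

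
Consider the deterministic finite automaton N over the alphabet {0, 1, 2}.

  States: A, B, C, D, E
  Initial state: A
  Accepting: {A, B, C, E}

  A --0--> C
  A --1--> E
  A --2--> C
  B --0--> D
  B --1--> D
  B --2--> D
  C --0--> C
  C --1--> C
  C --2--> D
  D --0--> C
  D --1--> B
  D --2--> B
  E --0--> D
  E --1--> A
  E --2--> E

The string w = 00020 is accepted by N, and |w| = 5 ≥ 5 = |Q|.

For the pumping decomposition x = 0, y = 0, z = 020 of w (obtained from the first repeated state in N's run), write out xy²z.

000020

xy^2z = 0·0·0·020 = 000020.
Reading y = 0 takes N from C back to C, so after x·y·y the machine is still in C, and z then leads to the accepting state C. Hence 000020 ∈ L(N).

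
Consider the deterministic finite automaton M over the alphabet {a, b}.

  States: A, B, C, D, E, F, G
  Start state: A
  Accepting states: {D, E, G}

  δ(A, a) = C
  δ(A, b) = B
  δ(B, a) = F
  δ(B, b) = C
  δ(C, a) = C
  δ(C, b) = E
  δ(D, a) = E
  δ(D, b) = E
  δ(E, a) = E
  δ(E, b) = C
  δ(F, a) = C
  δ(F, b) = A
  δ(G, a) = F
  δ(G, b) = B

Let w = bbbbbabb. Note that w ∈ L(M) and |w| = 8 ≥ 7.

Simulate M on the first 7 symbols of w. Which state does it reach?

C

State sequence: A -b-> B -b-> C -b-> E -b-> C -b-> E -a-> E -b-> C

After reading 7 characters, M is in state C.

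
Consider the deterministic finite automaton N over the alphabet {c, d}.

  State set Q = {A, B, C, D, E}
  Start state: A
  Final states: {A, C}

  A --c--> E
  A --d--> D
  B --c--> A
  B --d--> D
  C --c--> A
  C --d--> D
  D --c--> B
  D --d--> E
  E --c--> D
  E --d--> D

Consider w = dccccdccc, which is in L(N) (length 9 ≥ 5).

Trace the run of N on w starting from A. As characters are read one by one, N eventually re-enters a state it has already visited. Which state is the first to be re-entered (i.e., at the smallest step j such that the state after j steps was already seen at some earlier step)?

State sequence: A -d-> D -c-> B -c-> A -c-> E -c-> D -d-> E -c-> D -c-> B -c-> A
First repeat at step 3: A was already visited.

The earliest repeat is at step j = 3: N is in A, which it already visited at step i = 0.
With |Q| = 5, pigeonhole forces a state repeat no later than step 5; the substring read between the first and second visits to that state can be pumped.

A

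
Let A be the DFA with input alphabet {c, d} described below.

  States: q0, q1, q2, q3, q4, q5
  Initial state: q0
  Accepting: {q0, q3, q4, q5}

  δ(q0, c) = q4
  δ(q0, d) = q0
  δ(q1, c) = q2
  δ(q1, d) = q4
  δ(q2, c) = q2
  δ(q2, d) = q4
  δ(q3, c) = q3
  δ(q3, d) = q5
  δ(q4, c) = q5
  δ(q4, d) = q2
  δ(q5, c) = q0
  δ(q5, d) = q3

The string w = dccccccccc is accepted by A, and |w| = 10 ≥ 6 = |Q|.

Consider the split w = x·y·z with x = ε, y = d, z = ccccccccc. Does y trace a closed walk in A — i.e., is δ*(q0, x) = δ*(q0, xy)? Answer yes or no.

yes

State sequence: q0 -d-> q0

After x (step 0): q0. After xy (step 1): q0.
They match, so y = d drives A around a cycle from q0 back to itself; pumping y any number of times keeps A in q0 before reading z, and xyⁱz ∈ L(A) for every i ≥ 0.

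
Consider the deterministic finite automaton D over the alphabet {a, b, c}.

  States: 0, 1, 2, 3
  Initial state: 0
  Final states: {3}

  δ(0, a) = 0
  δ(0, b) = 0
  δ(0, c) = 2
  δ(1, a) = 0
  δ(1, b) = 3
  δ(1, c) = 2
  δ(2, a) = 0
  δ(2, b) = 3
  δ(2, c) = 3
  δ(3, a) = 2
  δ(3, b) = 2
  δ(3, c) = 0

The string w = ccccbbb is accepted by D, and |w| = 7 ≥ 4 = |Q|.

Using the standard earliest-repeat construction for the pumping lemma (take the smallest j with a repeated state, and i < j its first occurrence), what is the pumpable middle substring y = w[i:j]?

State sequence: 0 -c-> 2 -c-> 3 -c-> 0 -c-> 2 -b-> 3 -b-> 2 -b-> 3
First repeat at step 3: 0 was already visited.

So i = 0, j = 3, giving x = w[0:0] = ε, y = w[0:3] = ccc, z = w[3:7] = cbbb.
Check: |xy| = 3 ≤ 4 and |y| = 3 ≥ 1. Reading y takes D from 0 back to 0, so every xyⁱz is accepted.
Since D has 4 states, any run of length ≥ 4 visits 4+1 states, so by pigeonhole some state repeats within the first 4 steps — that repeat gives the pumpable loop.

ccc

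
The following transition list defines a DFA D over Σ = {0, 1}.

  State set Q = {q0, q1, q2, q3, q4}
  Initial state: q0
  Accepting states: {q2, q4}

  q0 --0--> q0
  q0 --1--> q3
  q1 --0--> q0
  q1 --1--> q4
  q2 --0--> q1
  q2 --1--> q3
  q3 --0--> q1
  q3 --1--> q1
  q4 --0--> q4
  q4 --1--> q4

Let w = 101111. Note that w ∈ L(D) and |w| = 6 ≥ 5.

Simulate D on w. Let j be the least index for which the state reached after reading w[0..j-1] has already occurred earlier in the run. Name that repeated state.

Run of D on w = 1 0 1 1 1 1:
  step 0: q0  (start)
  step 1: q3  (read 1: q0→q3)
  step 2: q1  (read 0: q3→q1)
  step 3: q4  (read 1: q1→q4)
  step 4: q4  (read 1: q4→q4)   ← first repeat (q4 seen earlier)
  step 5: q4  (read 1: q4→q4)
  step 6: q4  (read 1: q4→q4)

The earliest repeat is at step j = 4: D is in q4, which it already visited at step i = 3.
The DFA has 5 states, so the proof of the pumping lemma guarantees a repeated state among the first 5+1 visited; the segment between the two visits is the pumpable y.

q4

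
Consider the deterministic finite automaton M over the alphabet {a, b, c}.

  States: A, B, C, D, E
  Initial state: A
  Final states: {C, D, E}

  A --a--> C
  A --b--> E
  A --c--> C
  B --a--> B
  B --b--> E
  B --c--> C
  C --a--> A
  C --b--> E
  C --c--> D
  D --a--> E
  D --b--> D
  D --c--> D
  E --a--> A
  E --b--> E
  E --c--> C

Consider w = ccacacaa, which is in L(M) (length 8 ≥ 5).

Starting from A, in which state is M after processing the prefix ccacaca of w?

A

Run of M on the first 7 characters of w = c c a c a c a:
  step 0: A  (start)
  step 1: C  (read c: A→C)
  step 2: D  (read c: C→D)
  step 3: E  (read a: D→E)
  step 4: C  (read c: E→C)
  step 5: A  (read a: C→A)
  step 6: C  (read c: A→C)
  step 7: A  (read a: C→A)

After reading 7 characters, M is in state A.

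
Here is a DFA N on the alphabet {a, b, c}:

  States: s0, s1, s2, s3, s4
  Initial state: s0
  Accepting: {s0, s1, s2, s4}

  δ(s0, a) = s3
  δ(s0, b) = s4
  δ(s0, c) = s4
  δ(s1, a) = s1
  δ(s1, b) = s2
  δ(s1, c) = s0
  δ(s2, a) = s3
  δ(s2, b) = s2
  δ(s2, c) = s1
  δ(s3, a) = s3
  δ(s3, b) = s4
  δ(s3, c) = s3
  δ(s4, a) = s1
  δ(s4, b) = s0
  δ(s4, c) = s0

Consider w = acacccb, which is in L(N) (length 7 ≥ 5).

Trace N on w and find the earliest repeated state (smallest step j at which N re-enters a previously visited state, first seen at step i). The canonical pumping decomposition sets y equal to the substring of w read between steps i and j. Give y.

State sequence: s0 -a-> s3 -c-> s3 -a-> s3 -c-> s3 -c-> s3 -c-> s3 -b-> s4
First repeat at step 2: s3 was already visited.

So i = 1, j = 2, giving x = w[0:1] = a, y = w[1:2] = c, z = w[2:7] = acccb.
Check: |xy| = 2 ≤ 5 and |y| = 1 ≥ 1. Reading y takes N from s3 back to s3, so every xyⁱz is accepted.
Pumping length from the standard proof: p = 5 (the number of states). The repeated state found above gives |xy| = j ≤ 5 and |y| = j − i ≥ 1.

c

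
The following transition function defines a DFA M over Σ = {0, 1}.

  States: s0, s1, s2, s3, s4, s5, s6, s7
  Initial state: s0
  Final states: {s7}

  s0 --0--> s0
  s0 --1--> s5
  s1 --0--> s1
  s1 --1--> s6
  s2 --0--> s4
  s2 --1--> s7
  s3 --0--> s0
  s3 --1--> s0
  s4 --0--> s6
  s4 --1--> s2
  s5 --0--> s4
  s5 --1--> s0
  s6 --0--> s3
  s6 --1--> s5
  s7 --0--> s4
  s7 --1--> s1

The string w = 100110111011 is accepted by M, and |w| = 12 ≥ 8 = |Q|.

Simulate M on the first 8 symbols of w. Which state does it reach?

State sequence: s0 -1-> s5 -0-> s4 -0-> s6 -1-> s5 -1-> s0 -0-> s0 -1-> s5 -1-> s0

After reading 8 characters, M is in state s0.

s0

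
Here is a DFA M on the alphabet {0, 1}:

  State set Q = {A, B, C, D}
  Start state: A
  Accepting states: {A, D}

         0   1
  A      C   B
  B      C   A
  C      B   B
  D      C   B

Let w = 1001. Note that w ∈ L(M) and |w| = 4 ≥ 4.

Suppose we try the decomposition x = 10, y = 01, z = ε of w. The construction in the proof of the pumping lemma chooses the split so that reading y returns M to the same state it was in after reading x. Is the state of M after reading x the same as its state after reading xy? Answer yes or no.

State sequence: A -1-> B -0-> C -0-> B -1-> A

After x (step 2): C. After xy (step 4): A.
They differ (C ≠ A), so y is not a cycle from the state after x; this split is not the one the pumping-lemma construction produces, and pumping y need not keep the string in L(M).

no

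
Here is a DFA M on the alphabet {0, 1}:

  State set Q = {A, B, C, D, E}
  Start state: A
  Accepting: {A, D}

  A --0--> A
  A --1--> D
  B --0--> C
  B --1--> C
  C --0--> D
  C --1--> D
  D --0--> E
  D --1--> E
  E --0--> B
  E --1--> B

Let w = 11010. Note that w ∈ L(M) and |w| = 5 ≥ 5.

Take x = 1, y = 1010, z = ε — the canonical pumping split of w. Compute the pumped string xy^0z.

xy⁰z = xz = 1·ε = 1.
Reading y = 1010 takes M from D back to D, so after x the machine is still in D, and z then leads to the accepting state D. Hence 1 ∈ L(M).

1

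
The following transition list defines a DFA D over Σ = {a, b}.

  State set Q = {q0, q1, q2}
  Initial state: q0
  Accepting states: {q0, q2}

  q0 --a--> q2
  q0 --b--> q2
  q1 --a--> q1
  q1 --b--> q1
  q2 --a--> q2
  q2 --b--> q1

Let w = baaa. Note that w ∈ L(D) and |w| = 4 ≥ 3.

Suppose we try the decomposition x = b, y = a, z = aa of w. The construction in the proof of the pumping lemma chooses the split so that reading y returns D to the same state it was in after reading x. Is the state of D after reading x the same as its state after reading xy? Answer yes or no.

yes

State sequence: q0 -b-> q2 -a-> q2

After x (step 1): q2. After xy (step 2): q2.
They match, so y = a drives D around a cycle from q2 back to itself; pumping y any number of times keeps D in q2 before reading z, and xyⁱz ∈ L(D) for every i ≥ 0.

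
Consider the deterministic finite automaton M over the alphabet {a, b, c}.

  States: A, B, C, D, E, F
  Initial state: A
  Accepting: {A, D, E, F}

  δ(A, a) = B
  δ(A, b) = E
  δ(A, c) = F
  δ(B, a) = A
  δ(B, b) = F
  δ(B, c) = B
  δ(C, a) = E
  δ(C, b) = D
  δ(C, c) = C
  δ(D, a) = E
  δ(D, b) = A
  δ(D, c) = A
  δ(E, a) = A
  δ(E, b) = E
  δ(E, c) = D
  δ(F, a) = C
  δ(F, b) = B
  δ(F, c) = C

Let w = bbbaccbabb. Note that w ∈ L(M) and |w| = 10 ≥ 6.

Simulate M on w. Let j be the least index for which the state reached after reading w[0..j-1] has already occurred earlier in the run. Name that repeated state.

E

Run of M on w = b b b a c c b a b b:
  step 0: A  (start)
  step 1: E  (read b: A→E)
  step 2: E  (read b: E→E)   ← first repeat (E seen earlier)
  step 3: E  (read b: E→E)
  step 4: A  (read a: E→A)
  step 5: F  (read c: A→F)
  step 6: C  (read c: F→C)
  step 7: D  (read b: C→D)
  step 8: E  (read a: D→E)
  step 9: E  (read b: E→E)
  step 10: E  (read b: E→E)

The earliest repeat is at step j = 2: M is in E, which it already visited at step i = 1.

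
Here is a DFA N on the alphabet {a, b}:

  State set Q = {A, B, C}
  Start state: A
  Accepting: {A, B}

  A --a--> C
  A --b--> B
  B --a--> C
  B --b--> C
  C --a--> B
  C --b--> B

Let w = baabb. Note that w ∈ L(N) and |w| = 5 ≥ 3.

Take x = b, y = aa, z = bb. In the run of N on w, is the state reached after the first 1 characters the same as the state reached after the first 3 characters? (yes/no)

yes

Run of N on the first 3 characters of w = b a a:
  step 0: A  (start)
  step 1: B  (read b: A→B)
  step 2: C  (read a: B→C)
  step 3: B  (read a: C→B)

After x (step 1): B. After xy (step 3): B.
They match, so y = aa drives N around a cycle from B back to itself; pumping y any number of times keeps N in B before reading z, and xyⁱz ∈ L(N) for every i ≥ 0.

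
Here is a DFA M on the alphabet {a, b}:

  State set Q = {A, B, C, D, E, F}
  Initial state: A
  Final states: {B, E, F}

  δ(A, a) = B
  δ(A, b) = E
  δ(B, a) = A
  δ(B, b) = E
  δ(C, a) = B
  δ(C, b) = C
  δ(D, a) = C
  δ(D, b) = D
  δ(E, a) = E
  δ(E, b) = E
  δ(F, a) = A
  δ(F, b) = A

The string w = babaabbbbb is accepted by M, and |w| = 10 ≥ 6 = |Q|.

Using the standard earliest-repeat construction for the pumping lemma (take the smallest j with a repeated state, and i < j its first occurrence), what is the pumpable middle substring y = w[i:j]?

Run of M on w = b a b a a b b b b b:
  step 0: A  (start)
  step 1: E  (read b: A→E)
  step 2: E  (read a: E→E)   ← first repeat (E seen earlier)
  step 3: E  (read b: E→E)
  step 4: E  (read a: E→E)
  step 5: E  (read a: E→E)
  step 6: E  (read b: E→E)
  step 7: E  (read b: E→E)
  step 8: E  (read b: E→E)
  step 9: E  (read b: E→E)
  step 10: E  (read b: E→E)

So i = 1, j = 2, giving x = w[0:1] = b, y = w[1:2] = a, z = w[2:10] = baabbbbb.
Check: |xy| = 2 ≤ 6 and |y| = 1 ≥ 1. Reading y takes M from E back to E, so every xyⁱz is accepted.

a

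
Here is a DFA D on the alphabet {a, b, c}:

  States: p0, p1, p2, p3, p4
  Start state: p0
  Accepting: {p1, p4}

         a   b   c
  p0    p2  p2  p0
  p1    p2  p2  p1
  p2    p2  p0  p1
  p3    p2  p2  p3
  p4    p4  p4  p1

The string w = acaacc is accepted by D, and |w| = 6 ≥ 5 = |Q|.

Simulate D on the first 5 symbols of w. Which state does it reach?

p1

Run of D on the first 5 characters of w = a c a a c:
  step 0: p0  (start)
  step 1: p2  (read a: p0→p2)
  step 2: p1  (read c: p2→p1)
  step 3: p2  (read a: p1→p2)
  step 4: p2  (read a: p2→p2)
  step 5: p1  (read c: p2→p1)

After reading 5 characters, D is in state p1.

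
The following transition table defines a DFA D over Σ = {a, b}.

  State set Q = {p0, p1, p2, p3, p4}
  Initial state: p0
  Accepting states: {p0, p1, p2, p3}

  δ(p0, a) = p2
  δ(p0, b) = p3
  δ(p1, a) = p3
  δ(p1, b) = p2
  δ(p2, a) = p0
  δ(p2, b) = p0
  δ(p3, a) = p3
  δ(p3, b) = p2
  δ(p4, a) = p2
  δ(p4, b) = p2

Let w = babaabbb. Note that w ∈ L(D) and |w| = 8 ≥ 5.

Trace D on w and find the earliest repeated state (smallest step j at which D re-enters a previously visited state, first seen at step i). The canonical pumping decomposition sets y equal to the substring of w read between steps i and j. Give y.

Run of D on w = b a b a a b b b:
  step 0: p0  (start)
  step 1: p3  (read b: p0→p3)
  step 2: p3  (read a: p3→p3)   ← first repeat (p3 seen earlier)
  step 3: p2  (read b: p3→p2)
  step 4: p0  (read a: p2→p0)
  step 5: p2  (read a: p0→p2)
  step 6: p0  (read b: p2→p0)
  step 7: p3  (read b: p0→p3)
  step 8: p2  (read b: p3→p2)

So i = 1, j = 2, giving x = w[0:1] = b, y = w[1:2] = a, z = w[2:8] = baabbb.
Check: |xy| = 2 ≤ 5 and |y| = 1 ≥ 1. Reading y takes D from p3 back to p3, so every xyⁱz is accepted.

a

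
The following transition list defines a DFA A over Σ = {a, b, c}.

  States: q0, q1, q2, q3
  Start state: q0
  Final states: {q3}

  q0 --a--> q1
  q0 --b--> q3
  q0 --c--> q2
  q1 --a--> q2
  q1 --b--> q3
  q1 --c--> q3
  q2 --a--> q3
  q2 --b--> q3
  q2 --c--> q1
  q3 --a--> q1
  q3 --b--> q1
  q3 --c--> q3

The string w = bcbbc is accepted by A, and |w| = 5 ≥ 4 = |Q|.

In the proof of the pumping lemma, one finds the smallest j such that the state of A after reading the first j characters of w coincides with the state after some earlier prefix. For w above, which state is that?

q3

Run of A on w = b c b b c:
  step 0: q0  (start)
  step 1: q3  (read b: q0→q3)
  step 2: q3  (read c: q3→q3)   ← first repeat (q3 seen earlier)
  step 3: q1  (read b: q3→q1)
  step 4: q3  (read b: q1→q3)
  step 5: q3  (read c: q3→q3)

The earliest repeat is at step j = 2: A is in q3, which it already visited at step i = 1.
Since A has 4 states, any run of length ≥ 4 visits 4+1 states, so by pigeonhole some state repeats within the first 4 steps — that repeat gives the pumpable loop.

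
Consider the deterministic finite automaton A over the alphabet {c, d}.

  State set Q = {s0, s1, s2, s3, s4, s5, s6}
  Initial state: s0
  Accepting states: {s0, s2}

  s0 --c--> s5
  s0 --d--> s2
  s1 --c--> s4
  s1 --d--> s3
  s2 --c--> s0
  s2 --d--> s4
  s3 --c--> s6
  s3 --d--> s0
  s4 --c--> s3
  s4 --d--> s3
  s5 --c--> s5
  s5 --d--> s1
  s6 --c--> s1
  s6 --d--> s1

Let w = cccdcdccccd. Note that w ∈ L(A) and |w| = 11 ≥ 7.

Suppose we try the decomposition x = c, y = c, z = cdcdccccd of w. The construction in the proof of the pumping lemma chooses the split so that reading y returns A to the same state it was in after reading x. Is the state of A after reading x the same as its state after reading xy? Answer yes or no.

State sequence: s0 -c-> s5 -c-> s5

After x (step 1): s5. After xy (step 2): s5.
They match, so y = c drives A around a cycle from s5 back to itself; pumping y any number of times keeps A in s5 before reading z, and xyⁱz ∈ L(A) for every i ≥ 0.

yes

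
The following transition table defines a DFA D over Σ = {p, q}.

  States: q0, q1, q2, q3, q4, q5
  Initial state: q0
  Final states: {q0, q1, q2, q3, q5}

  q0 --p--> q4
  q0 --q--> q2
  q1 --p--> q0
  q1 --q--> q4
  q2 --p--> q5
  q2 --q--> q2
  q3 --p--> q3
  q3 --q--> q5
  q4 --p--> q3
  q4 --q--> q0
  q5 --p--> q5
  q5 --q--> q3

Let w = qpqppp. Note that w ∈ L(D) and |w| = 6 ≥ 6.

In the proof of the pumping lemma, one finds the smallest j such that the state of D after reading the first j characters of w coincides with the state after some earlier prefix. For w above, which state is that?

State sequence: q0 -q-> q2 -p-> q5 -q-> q3 -p-> q3 -p-> q3 -p-> q3
First repeat at step 4: q3 was already visited.

The earliest repeat is at step j = 4: D is in q3, which it already visited at step i = 3.
Pumping length from the standard proof: p = 6 (the number of states). The repeated state found above gives |xy| = j ≤ 6 and |y| = j − i ≥ 1.

q3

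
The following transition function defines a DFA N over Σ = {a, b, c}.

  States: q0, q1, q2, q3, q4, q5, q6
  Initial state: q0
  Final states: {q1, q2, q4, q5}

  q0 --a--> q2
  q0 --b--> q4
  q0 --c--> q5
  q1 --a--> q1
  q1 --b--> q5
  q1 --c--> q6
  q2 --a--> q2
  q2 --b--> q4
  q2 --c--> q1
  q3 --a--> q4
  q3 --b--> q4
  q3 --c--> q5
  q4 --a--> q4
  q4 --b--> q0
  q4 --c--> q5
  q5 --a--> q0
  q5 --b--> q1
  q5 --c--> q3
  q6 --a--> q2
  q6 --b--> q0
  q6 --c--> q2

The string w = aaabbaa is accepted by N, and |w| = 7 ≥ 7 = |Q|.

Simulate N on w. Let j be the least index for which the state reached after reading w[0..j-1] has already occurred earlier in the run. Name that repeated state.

State sequence: q0 -a-> q2 -a-> q2 -a-> q2 -b-> q4 -b-> q0 -a-> q2 -a-> q2
First repeat at step 2: q2 was already visited.

The earliest repeat is at step j = 2: N is in q2, which it already visited at step i = 1.
The DFA has 7 states, so the proof of the pumping lemma guarantees a repeated state among the first 7+1 visited; the segment between the two visits is the pumpable y.

q2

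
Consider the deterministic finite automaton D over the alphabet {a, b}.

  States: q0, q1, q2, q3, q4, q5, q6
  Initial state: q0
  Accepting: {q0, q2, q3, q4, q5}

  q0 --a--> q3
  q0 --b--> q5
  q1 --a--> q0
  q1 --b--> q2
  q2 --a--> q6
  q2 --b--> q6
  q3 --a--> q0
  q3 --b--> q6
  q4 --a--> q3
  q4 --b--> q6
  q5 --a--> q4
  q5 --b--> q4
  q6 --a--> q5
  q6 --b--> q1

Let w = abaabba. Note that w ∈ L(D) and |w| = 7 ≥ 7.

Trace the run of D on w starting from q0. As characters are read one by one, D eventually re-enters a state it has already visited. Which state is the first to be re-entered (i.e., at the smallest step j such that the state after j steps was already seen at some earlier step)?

State sequence: q0 -a-> q3 -b-> q6 -a-> q5 -a-> q4 -b-> q6 -b-> q1 -a-> q0
First repeat at step 5: q6 was already visited.

The earliest repeat is at step j = 5: D is in q6, which it already visited at step i = 2.
Since D has 7 states, any run of length ≥ 7 visits 7+1 states, so by pigeonhole some state repeats within the first 7 steps — that repeat gives the pumpable loop.

q6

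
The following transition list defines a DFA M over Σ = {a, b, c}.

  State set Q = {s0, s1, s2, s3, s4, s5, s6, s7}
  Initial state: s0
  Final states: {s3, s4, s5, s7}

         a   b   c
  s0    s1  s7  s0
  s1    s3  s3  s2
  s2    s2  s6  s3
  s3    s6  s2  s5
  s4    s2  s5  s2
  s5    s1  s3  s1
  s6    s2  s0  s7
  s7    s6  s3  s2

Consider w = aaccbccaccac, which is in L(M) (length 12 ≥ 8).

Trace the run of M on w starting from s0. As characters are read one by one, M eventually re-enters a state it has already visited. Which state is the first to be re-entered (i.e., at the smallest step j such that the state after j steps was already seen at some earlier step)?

s1

State sequence: s0 -a-> s1 -a-> s3 -c-> s5 -c-> s1 -b-> s3 -c-> s5 -c-> s1 -a-> s3 -c-> s5 -c-> s1 -a-> s3 -c-> s5
First repeat at step 4: s1 was already visited.

The earliest repeat is at step j = 4: M is in s1, which it already visited at step i = 1.
Pumping length from the standard proof: p = 8 (the number of states). The repeated state found above gives |xy| = j ≤ 8 and |y| = j − i ≥ 1.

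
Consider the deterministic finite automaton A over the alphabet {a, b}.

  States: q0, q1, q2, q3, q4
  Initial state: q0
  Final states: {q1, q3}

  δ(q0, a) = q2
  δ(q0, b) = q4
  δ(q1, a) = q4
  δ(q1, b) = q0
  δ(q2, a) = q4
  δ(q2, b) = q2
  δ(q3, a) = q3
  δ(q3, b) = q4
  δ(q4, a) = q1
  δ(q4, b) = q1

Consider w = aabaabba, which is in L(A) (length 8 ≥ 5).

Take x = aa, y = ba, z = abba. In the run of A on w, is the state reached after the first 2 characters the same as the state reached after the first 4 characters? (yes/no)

yes

Run of A on the first 4 characters of w = a a b a:
  step 0: q0  (start)
  step 1: q2  (read a: q0→q2)
  step 2: q4  (read a: q2→q4)
  step 3: q1  (read b: q4→q1)
  step 4: q4  (read a: q1→q4)

After x (step 2): q4. After xy (step 4): q4.
They match, so y = ba drives A around a cycle from q4 back to itself; pumping y any number of times keeps A in q4 before reading z, and xyⁱz ∈ L(A) for every i ≥ 0.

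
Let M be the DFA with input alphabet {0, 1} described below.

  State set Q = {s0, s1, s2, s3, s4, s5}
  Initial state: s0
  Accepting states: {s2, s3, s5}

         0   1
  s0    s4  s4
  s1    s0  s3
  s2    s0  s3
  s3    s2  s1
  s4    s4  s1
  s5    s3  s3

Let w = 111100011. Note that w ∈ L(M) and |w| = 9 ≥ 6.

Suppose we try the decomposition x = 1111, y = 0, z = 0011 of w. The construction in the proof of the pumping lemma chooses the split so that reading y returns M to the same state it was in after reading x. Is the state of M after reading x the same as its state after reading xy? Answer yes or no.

no

State sequence: s0 -1-> s4 -1-> s1 -1-> s3 -1-> s1 -0-> s0

After x (step 4): s1. After xy (step 5): s0.
They differ (s1 ≠ s0), so y is not a cycle from the state after x; this split is not the one the pumping-lemma construction produces, and pumping y need not keep the string in L(M).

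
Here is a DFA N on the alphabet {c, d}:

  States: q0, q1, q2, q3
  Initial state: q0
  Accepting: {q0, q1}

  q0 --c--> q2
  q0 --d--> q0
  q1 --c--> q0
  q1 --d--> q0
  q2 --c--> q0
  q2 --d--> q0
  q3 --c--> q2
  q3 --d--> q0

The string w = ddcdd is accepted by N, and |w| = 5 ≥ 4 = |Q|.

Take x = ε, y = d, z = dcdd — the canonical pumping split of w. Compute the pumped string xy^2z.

xy^2z = ε·d·d·dcdd = dddcdd.
Reading y = d takes N from q0 back to q0, so after x·y·y the machine is still in q0, and z then leads to the accepting state q0. Hence dddcdd ∈ L(N).

dddcdd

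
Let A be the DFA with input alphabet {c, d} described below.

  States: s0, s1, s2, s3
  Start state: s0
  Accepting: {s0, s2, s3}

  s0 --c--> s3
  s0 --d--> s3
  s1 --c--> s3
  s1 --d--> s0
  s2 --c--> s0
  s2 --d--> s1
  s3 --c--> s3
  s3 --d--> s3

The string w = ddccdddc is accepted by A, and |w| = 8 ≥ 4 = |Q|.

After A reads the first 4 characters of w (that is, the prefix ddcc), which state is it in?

Run of A on the first 4 characters of w = d d c c:
  step 0: s0  (start)
  step 1: s3  (read d: s0→s3)
  step 2: s3  (read d: s3→s3)
  step 3: s3  (read c: s3→s3)
  step 4: s3  (read c: s3→s3)

After reading 4 characters, A is in state s3.

s3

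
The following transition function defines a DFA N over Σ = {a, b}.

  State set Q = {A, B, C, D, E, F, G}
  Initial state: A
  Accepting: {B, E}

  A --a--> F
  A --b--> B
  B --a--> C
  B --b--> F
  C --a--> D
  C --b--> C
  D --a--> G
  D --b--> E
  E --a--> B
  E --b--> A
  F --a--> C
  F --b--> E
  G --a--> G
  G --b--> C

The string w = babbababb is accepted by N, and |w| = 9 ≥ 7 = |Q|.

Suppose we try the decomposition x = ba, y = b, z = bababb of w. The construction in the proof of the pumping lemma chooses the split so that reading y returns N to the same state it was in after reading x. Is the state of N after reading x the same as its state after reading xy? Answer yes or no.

State sequence: A -b-> B -a-> C -b-> C

After x (step 2): C. After xy (step 3): C.
They match, so y = b drives N around a cycle from C back to itself; pumping y any number of times keeps N in C before reading z, and xyⁱz ∈ L(N) for every i ≥ 0.

yes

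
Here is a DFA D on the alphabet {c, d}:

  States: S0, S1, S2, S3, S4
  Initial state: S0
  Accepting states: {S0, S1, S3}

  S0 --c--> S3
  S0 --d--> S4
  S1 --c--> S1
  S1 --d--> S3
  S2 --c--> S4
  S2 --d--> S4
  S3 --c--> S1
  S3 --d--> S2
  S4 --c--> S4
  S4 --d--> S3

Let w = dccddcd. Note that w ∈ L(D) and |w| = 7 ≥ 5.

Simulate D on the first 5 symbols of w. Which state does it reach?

S2

State sequence: S0 -d-> S4 -c-> S4 -c-> S4 -d-> S3 -d-> S2

After reading 5 characters, D is in state S2.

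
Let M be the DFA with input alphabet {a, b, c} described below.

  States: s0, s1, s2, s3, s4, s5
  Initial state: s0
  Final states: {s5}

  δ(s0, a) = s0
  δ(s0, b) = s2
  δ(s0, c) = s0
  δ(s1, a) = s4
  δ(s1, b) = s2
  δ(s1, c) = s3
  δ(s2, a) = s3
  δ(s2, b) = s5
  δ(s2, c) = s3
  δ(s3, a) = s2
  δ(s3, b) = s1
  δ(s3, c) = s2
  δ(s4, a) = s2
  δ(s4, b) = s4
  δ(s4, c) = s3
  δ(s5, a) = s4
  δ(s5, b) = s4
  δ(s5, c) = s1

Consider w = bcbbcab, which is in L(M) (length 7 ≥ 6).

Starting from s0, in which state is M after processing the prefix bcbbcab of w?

State sequence: s0 -b-> s2 -c-> s3 -b-> s1 -b-> s2 -c-> s3 -a-> s2 -b-> s5

After reading 7 characters, M is in state s5.

s5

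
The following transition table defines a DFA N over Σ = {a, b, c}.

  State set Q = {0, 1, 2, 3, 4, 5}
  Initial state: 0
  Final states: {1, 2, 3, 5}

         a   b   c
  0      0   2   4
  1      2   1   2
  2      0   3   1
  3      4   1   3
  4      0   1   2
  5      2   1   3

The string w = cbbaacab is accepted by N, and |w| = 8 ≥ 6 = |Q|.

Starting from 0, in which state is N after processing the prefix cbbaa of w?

0

State sequence: 0 -c-> 4 -b-> 1 -b-> 1 -a-> 2 -a-> 0

After reading 5 characters, N is in state 0.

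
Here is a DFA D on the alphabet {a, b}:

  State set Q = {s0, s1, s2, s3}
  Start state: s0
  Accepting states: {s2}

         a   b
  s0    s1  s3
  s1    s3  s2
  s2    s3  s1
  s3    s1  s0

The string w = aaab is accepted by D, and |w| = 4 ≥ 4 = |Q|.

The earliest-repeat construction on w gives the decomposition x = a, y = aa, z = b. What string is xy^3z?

aaaaaaab

xy^3z = a·aa·aa·aa·b = aaaaaaab.
Reading y = aa takes D from s1 back to s1, so after x·y·y·y the machine is still in s1, and z then leads to the accepting state s2. Hence aaaaaaab ∈ L(D).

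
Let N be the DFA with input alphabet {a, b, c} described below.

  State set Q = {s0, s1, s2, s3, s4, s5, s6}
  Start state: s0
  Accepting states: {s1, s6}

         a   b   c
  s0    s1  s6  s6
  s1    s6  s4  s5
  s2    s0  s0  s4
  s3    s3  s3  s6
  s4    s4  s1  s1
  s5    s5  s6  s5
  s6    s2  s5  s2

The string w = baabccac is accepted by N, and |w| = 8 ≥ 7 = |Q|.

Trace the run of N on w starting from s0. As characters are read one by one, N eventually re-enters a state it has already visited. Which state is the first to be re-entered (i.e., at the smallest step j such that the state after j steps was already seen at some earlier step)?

State sequence: s0 -b-> s6 -a-> s2 -a-> s0 -b-> s6 -c-> s2 -c-> s4 -a-> s4 -c-> s1
First repeat at step 3: s0 was already visited.

The earliest repeat is at step j = 3: N is in s0, which it already visited at step i = 0.
Pumping length from the standard proof: p = 7 (the number of states). The repeated state found above gives |xy| = j ≤ 7 and |y| = j − i ≥ 1.

s0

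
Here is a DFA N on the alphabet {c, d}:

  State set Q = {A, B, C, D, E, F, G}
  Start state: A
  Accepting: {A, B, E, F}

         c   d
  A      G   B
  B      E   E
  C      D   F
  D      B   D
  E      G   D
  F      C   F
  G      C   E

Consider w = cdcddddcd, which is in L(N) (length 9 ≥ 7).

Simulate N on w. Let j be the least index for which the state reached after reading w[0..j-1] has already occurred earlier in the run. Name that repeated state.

State sequence: A -c-> G -d-> E -c-> G -d-> E -d-> D -d-> D -d-> D -c-> B -d-> E
First repeat at step 3: G was already visited.

The earliest repeat is at step j = 3: N is in G, which it already visited at step i = 1.
The DFA has 7 states, so the proof of the pumping lemma guarantees a repeated state among the first 7+1 visited; the segment between the two visits is the pumpable y.

G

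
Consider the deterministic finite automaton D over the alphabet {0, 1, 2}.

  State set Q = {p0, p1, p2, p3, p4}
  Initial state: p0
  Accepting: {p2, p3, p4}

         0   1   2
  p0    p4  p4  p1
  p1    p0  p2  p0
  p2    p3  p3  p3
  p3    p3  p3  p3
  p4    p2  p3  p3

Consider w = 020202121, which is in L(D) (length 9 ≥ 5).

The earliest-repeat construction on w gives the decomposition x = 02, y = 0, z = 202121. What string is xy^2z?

0200202121

xy^2z = 02·0·0·202121 = 0200202121.
Reading y = 0 takes D from p3 back to p3, so after x·y·y the machine is still in p3, and z then leads to the accepting state p3. Hence 0200202121 ∈ L(D).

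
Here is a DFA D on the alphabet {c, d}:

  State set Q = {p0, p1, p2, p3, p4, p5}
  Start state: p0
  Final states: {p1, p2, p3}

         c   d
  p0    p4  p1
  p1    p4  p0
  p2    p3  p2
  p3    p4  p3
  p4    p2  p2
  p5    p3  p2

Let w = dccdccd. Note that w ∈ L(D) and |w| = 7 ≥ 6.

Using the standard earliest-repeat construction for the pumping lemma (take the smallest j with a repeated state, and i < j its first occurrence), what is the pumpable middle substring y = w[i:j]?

Run of D on w = d c c d c c d:
  step 0: p0  (start)
  step 1: p1  (read d: p0→p1)
  step 2: p4  (read c: p1→p4)
  step 3: p2  (read c: p4→p2)
  step 4: p2  (read d: p2→p2)   ← first repeat (p2 seen earlier)
  step 5: p3  (read c: p2→p3)
  step 6: p4  (read c: p3→p4)
  step 7: p2  (read d: p4→p2)

So i = 3, j = 4, giving x = w[0:3] = dcc, y = w[3:4] = d, z = w[4:7] = ccd.
Check: |xy| = 4 ≤ 6 and |y| = 1 ≥ 1. Reading y takes D from p2 back to p2, so every xyⁱz is accepted.

d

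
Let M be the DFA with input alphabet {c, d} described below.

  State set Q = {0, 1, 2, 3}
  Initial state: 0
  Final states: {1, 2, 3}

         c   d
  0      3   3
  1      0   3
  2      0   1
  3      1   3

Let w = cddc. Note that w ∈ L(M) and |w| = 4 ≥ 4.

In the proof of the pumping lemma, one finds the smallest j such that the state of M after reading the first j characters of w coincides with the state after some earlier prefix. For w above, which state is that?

Run of M on w = c d d c:
  step 0: 0  (start)
  step 1: 3  (read c: 0→3)
  step 2: 3  (read d: 3→3)   ← first repeat (3 seen earlier)
  step 3: 3  (read d: 3→3)
  step 4: 1  (read c: 3→1)

The earliest repeat is at step j = 2: M is in 3, which it already visited at step i = 1.
The DFA has 4 states, so the proof of the pumping lemma guarantees a repeated state among the first 4+1 visited; the segment between the two visits is the pumpable y.

3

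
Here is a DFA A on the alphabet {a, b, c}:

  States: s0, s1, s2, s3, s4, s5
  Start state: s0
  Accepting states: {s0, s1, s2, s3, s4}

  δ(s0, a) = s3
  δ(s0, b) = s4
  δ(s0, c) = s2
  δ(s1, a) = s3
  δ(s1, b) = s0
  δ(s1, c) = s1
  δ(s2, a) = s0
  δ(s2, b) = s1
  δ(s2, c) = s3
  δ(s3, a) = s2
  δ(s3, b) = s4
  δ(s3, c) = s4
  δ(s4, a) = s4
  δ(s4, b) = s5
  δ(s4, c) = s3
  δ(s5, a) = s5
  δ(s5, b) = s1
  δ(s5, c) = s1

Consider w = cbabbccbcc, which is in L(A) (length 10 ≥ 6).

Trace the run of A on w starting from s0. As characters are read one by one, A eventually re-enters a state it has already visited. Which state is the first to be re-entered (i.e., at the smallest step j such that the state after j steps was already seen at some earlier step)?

State sequence: s0 -c-> s2 -b-> s1 -a-> s3 -b-> s4 -b-> s5 -c-> s1 -c-> s1 -b-> s0 -c-> s2 -c-> s3
First repeat at step 6: s1 was already visited.

The earliest repeat is at step j = 6: A is in s1, which it already visited at step i = 2.

s1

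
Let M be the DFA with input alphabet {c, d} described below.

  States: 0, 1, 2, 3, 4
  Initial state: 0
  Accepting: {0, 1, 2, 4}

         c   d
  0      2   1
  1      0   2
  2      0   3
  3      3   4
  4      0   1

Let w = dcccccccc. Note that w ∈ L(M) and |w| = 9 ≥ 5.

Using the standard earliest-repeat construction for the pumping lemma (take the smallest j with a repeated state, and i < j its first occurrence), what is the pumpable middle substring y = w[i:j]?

Run of M on w = d c c c c c c c c:
  step 0: 0  (start)
  step 1: 1  (read d: 0→1)
  step 2: 0  (read c: 1→0)   ← first repeat (0 seen earlier)
  step 3: 2  (read c: 0→2)
  step 4: 0  (read c: 2→0)
  step 5: 2  (read c: 0→2)
  step 6: 0  (read c: 2→0)
  step 7: 2  (read c: 0→2)
  step 8: 0  (read c: 2→0)
  step 9: 2  (read c: 0→2)

So i = 0, j = 2, giving x = w[0:0] = ε, y = w[0:2] = dc, z = w[2:9] = ccccccc.
Check: |xy| = 2 ≤ 5 and |y| = 2 ≥ 1. Reading y takes M from 0 back to 0, so every xyⁱz is accepted.

dc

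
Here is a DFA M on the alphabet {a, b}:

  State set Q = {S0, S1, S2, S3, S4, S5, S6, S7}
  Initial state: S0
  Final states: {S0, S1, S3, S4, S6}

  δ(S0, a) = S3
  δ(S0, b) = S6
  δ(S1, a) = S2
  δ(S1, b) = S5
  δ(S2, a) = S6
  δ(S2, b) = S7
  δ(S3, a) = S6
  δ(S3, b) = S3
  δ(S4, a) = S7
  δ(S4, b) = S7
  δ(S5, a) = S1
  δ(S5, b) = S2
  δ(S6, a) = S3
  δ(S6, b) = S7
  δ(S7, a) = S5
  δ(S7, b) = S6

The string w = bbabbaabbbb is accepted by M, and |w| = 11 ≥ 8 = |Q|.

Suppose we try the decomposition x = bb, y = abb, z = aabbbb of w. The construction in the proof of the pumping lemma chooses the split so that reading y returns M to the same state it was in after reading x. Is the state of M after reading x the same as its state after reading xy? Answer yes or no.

yes

Run of M on the first 5 characters of w = b b a b b:
  step 0: S0  (start)
  step 1: S6  (read b: S0→S6)
  step 2: S7  (read b: S6→S7)
  step 3: S5  (read a: S7→S5)
  step 4: S2  (read b: S5→S2)
  step 5: S7  (read b: S2→S7)

After x (step 2): S7. After xy (step 5): S7.
They match, so y = abb drives M around a cycle from S7 back to itself; pumping y any number of times keeps M in S7 before reading z, and xyⁱz ∈ L(M) for every i ≥ 0.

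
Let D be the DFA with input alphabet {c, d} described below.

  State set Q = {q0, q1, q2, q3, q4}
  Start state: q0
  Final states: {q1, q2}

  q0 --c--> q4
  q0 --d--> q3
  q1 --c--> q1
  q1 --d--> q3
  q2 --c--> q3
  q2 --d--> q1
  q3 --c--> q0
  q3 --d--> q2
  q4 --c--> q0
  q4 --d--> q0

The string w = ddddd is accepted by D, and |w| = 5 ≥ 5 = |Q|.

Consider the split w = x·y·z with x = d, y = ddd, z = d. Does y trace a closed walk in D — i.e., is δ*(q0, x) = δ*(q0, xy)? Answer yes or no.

Run of D on the first 4 characters of w = d d d d:
  step 0: q0  (start)
  step 1: q3  (read d: q0→q3)
  step 2: q2  (read d: q3→q2)
  step 3: q1  (read d: q2→q1)
  step 4: q3  (read d: q1→q3)

After x (step 1): q3. After xy (step 4): q3.
They match, so y = ddd drives D around a cycle from q3 back to itself; pumping y any number of times keeps D in q3 before reading z, and xyⁱz ∈ L(D) for every i ≥ 0.

yes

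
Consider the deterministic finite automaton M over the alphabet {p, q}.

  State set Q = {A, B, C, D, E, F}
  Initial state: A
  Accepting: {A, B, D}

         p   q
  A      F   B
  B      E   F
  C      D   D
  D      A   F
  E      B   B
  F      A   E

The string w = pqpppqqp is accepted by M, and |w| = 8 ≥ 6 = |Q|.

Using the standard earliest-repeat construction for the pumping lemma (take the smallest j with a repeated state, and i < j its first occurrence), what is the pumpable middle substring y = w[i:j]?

pp

State sequence: A -p-> F -q-> E -p-> B -p-> E -p-> B -q-> F -q-> E -p-> B
First repeat at step 4: E was already visited.

So i = 2, j = 4, giving x = w[0:2] = pq, y = w[2:4] = pp, z = w[4:8] = pqqp.
Check: |xy| = 4 ≤ 6 and |y| = 2 ≥ 1. Reading y takes M from E back to E, so every xyⁱz is accepted.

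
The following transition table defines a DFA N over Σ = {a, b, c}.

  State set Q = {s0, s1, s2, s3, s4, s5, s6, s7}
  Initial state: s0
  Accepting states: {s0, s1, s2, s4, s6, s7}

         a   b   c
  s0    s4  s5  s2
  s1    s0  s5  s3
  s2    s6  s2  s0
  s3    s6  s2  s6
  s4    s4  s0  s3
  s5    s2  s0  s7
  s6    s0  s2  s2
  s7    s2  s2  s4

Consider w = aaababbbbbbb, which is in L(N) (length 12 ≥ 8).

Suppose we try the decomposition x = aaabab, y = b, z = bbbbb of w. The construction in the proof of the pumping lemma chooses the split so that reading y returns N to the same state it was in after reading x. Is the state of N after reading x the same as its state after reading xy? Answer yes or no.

no

State sequence: s0 -a-> s4 -a-> s4 -a-> s4 -b-> s0 -a-> s4 -b-> s0 -b-> s5

After x (step 6): s0. After xy (step 7): s5.
They differ (s0 ≠ s5), so y is not a cycle from the state after x; this split is not the one the pumping-lemma construction produces, and pumping y need not keep the string in L(N).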